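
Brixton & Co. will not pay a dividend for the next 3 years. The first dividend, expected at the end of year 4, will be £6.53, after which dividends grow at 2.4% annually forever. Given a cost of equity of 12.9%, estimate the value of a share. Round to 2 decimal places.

£43.22

Deferred-dividend DDM. At t=3 the remaining stream is a growing perpetuity with first payment D_4 = 6.53.
V_3 = D_4/(r−g) = 6.53/(0.129−0.024) = 62.1905
P₀ = V_3/(1+r)^3 = 62.1905/(1+0.129)^3 = 43.2158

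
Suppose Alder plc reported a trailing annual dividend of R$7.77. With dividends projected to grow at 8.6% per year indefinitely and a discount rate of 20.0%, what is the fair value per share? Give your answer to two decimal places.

R$74.02

Gordon growth model: P₀ = D₁/(r − g). D₁ = 7.77 × (1 + 0.086) = 8.4382.
P₀ = 8.4382 / (0.2 − 0.086) = 8.4382 / 0.114 = 74.0195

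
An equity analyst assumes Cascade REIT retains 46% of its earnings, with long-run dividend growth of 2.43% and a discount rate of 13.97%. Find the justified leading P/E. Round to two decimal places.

Payout ratio b = 1 − 0.46 = 0.54.
Justified leading P/E = b/(r−g) = 0.54/(0.1397−0.0243) = 4.6794

4.68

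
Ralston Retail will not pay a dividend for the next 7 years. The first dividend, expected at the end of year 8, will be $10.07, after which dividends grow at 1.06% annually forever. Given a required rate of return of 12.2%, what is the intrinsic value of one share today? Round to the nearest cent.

Deferred-dividend DDM. At t=7 the remaining stream is a growing perpetuity with first payment D_8 = 10.07.
V_7 = D_8/(r−g) = 10.07/(0.122−0.0106) = 90.3950
P₀ = V_7/(1+r)^7 = 90.3950/(1+0.122)^7 = 40.3826

$40.38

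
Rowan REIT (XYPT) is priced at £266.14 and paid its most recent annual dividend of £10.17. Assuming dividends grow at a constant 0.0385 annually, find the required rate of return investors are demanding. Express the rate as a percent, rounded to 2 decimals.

Rearranging the constant-growth DDM: r = D₁/P₀ + g.
D₁ = 10.17 × (1 + 0.0385) = 10.5615.
r = 10.5615 / 266.14 + 0.0385 = 0.03968 + 0.0385 = 0.07818

7.82%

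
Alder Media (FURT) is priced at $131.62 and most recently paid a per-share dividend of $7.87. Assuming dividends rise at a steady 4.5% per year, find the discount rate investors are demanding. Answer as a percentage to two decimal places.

10.75%

Rearranging the constant-growth DDM: r = D₁/P₀ + g.
D₁ = 7.87 × (1 + 0.045) = 8.2241.
r = 8.2241 / 131.62 + 0.045 = 0.06248 + 0.045 = 0.10748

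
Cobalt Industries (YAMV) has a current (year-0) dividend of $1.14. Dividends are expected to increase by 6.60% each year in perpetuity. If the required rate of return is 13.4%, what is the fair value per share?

Gordon growth model: P₀ = D₁/(r − g). D₁ = 1.14 × (1 + 0.066) = 1.2152.
P₀ = 1.2152 / (0.134 − 0.066) = 1.2152 / 0.068 = 17.8712

$17.87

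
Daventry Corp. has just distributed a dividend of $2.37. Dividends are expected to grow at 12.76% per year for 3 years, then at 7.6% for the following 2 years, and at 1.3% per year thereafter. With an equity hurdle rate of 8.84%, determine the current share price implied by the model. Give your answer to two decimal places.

Three-stage DDM. Project D₁…D_5; terminal Gordon value at t=5 with g = 0.013; discount at r = 0.0884.
D_1 = 2.6724
D_2 = 3.0134
D_3 = 3.3979
D_4 = 3.6562
D_5 = 3.9340
TV_5 = 3.9852/(0.0884−0.013) = 52.8538
P₀ = Σ Dₜ/(1+r)ᵗ + TV_5/(1+r)^5 = 47.4202

$47.42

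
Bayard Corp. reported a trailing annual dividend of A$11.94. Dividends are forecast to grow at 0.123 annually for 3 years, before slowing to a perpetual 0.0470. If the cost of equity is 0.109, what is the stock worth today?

Two-stage DDM. Project D₁…D_3 at 0.123, terminal growth 0.047, discount at r = 0.109.
D_1 = 13.4086
D_2 = 15.0579
D_3 = 16.9100
Terminal value at t=3: TV = D_4/(r−g) = 17.7048/(0.109−0.047) = 285.5608
P₀ = 13.4086/(1+0.109)^1 + 15.0579/(1+0.109)^2 + 16.9100/(1+0.109)^3 + 285.5608/(1+0.109)^3 = 246.0970

A$246.10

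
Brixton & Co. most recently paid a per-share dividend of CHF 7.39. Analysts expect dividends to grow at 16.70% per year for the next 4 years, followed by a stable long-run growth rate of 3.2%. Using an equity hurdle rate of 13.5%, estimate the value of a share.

Two-stage DDM. Project D₁…D_4 at 0.167, terminal growth 0.032, discount at r = 0.135.
D_1 = 8.6241
D_2 = 10.0644
D_3 = 11.7451
D_4 = 13.7065
Terminal value at t=4: TV = D_5/(r−g) = 14.1452/(0.135−0.032) = 137.3316
P₀ = 8.6241/(1+0.135)^1 + 10.0644/(1+0.135)^2 + 11.7451/(1+0.135)^3 + 13.7065/(1+0.135)^4 + 137.3316/(1+0.135)^4 = 114.4567

CHF 114.46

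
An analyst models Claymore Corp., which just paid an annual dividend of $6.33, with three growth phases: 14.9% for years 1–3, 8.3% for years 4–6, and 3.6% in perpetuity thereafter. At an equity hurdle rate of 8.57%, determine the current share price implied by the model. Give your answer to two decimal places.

$198.93

Three-stage DDM. Project D₁…D_6; terminal Gordon value at t=6 with g = 0.036; discount at r = 0.0857.
D_1 = 7.2732
D_2 = 8.3569
D_3 = 9.6020
D_4 = 10.3990
D_5 = 11.2621
D_6 = 12.1969
TV_6 = 12.6360/(0.0857−0.036) = 254.2451
P₀ = Σ Dₜ/(1+r)ᵗ + TV_6/(1+r)^6 = 198.9253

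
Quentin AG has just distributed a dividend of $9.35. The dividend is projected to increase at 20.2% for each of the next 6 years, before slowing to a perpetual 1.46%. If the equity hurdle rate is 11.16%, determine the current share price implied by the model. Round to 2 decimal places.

Two-stage DDM. Project D₁…D_6 at 0.202, terminal growth 0.0146, discount at r = 0.1116.
D_1 = 11.2387
D_2 = 13.5089
D_3 = 16.2377
D_4 = 19.5177
D_5 = 23.4603
D_6 = 28.1993
Terminal value at t=6: TV = D_7/(r−g) = 28.6110/(0.1116−0.0146) = 294.9589
P₀ = 11.2387/(1+0.1116)^1 + 13.5089/(1+0.1116)^2 + 16.2377/(1+0.1116)^3 + 19.5177/(1+0.1116)^4 + 23.4603/(1+0.1116)^5 + 28.1993/(1+0.1116)^6 + 294.9589/(1+0.1116)^6 = 230.7572

$230.76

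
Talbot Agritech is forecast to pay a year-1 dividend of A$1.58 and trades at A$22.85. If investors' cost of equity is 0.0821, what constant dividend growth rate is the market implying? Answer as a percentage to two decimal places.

1.30%

From P₀ = D₁/(r − g), the implied growth is g = r − D₁/P₀.
g = 0.0821 − 1.58/22.85 = 0.0821 − 0.06915 = 0.01295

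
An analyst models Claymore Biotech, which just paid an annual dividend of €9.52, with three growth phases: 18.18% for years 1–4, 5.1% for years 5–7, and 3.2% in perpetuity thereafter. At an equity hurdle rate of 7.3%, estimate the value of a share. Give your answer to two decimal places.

Three-stage DDM. Project D₁…D_7; terminal Gordon value at t=7 with g = 0.032; discount at r = 0.073.
D_1 = 11.2507
D_2 = 13.2961
D_3 = 15.7134
D_4 = 18.5700
D_5 = 19.5171
D_6 = 20.5125
D_7 = 21.5586
TV_7 = 22.2485/(0.073−0.032) = 542.6463
P₀ = Σ Dₜ/(1+r)ᵗ + TV_7/(1+r)^7 = 420.4645

€420.46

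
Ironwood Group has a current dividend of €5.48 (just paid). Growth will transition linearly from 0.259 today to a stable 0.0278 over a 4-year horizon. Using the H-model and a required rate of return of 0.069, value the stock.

€198.21

H-model: P₀ = D₀[(1+g_L) + H(g_S−g_L)]/(r−g_L), with H = 4/2 = 2.
P₀ = 5.48 × [(1+0.0278) + 2×(0.259−0.0278)] / (0.069−0.0278)
   = 5.48 × 1.4902 / 0.0412 = 198.2111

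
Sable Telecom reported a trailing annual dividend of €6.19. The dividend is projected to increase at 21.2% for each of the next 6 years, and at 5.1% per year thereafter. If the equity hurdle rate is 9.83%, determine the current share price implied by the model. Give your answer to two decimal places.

Two-stage DDM. Project D₁…D_6 at 0.212, terminal growth 0.051, discount at r = 0.0983.
D_1 = 7.5023
D_2 = 9.0928
D_3 = 11.0204
D_4 = 13.3568
D_5 = 16.1884
D_6 = 19.6203
Terminal value at t=6: TV = D_7/(r−g) = 20.6210/(0.0983−0.051) = 435.9613
P₀ = 7.5023/(1+0.0983)^1 + 9.0928/(1+0.0983)^2 + 11.0204/(1+0.0983)^3 + 13.3568/(1+0.0983)^4 + 16.1884/(1+0.0983)^5 + 19.6203/(1+0.0983)^6 + 435.9613/(1+0.0983)^6 = 301.5578

€301.56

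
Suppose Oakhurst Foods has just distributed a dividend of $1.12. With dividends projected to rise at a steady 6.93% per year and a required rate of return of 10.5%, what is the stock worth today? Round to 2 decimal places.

Gordon growth model: P₀ = D₁/(r − g). D₁ = 1.12 × (1 + 0.0693) = 1.1976.
P₀ = 1.1976 / (0.105 − 0.0693) = 1.1976 / 0.0357 = 33.5467

$33.55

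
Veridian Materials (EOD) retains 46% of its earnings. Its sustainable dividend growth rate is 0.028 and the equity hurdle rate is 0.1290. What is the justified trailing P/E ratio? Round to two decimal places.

Payout ratio b = 1 − 0.46 = 0.54.
Justified trailing P/E = b(1+g)/(r−g) = 0.54×(1+0.028)/(0.129−0.028) = 5.4962

5.50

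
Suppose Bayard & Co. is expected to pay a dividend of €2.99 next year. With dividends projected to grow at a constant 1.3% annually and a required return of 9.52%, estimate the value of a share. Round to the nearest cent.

Gordon growth model: P₀ = D₁/(r − g), with D₁ = 2.99 given directly.
P₀ = 2.9900 / (0.0952 − 0.013) = 2.9900 / 0.0822 = 36.3747

€36.37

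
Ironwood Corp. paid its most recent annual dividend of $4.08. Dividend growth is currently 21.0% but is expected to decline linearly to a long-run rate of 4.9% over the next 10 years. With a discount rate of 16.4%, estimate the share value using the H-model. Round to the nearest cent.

$65.78

H-model: P₀ = D₀[(1+g_L) + H(g_S−g_L)]/(r−g_L), with H = 10/2 = 5.
P₀ = 4.08 × [(1+0.049) + 5×(0.21−0.049)] / (0.164−0.049)
   = 4.08 × 1.8540 / 0.115 = 65.7767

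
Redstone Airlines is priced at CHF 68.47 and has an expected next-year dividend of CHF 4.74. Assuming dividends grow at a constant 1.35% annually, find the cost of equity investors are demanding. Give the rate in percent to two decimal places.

Rearranging the constant-growth DDM: r = D₁/P₀ + g.
r = 4.7400 / 68.47 + 0.0135 = 0.06923 + 0.0135 = 0.08273

8.27%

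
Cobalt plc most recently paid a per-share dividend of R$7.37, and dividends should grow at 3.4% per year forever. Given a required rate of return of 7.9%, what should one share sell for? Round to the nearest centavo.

Gordon growth model: P₀ = D₁/(r − g). D₁ = 7.37 × (1 + 0.034) = 7.6206.
P₀ = 7.6206 / (0.079 − 0.034) = 7.6206 / 0.045 = 169.3462

R$169.35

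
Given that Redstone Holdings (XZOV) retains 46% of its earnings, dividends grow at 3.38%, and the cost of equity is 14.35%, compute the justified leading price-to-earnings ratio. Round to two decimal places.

Payout ratio b = 1 − 0.46 = 0.54.
Justified leading P/E = b/(r−g) = 0.54/(0.1435−0.0338) = 4.9225

4.92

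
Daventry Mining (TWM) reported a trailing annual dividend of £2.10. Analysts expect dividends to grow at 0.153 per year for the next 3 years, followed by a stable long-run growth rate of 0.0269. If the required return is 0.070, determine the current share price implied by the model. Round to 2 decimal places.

£69.93

Two-stage DDM. Project D₁…D_3 at 0.153, terminal growth 0.0269, discount at r = 0.07.
D_1 = 2.4213
D_2 = 2.7918
D_3 = 3.2189
Terminal value at t=3: TV = D_4/(r−g) = 3.3055/(0.07−0.0269) = 76.6934
P₀ = 2.4213/(1+0.07)^1 + 2.7918/(1+0.07)^2 + 3.2189/(1+0.07)^3 + 76.6934/(1+0.07)^3 = 69.9336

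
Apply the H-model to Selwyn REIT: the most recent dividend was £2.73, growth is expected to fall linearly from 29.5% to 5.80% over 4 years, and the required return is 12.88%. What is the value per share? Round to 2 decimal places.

£59.07

H-model: P₀ = D₀[(1+g_L) + H(g_S−g_L)]/(r−g_L), with H = 4/2 = 2.
P₀ = 2.73 × [(1+0.058) + 2×(0.295−0.058)] / (0.1288−0.058)
   = 2.73 × 1.5320 / 0.0708 = 59.0729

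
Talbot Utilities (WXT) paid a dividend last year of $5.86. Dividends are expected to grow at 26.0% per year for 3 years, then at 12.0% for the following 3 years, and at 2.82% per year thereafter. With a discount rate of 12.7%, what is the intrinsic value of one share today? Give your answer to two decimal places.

$129.97

Three-stage DDM. Project D₁…D_6; terminal Gordon value at t=6 with g = 0.0282; discount at r = 0.127.
D_1 = 7.3836
D_2 = 9.3033
D_3 = 11.7222
D_4 = 13.1289
D_5 = 14.7043
D_6 = 16.4689
TV_6 = 16.9333/(0.127−0.0282) = 171.3894
P₀ = Σ Dₜ/(1+r)ᵗ + TV_6/(1+r)^6 = 129.9739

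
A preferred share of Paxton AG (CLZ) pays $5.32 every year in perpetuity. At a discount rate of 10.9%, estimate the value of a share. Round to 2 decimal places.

Zero-growth DDM (perpetuity): P₀ = D/r = 5.32 / 0.109 = 48.8073

$48.81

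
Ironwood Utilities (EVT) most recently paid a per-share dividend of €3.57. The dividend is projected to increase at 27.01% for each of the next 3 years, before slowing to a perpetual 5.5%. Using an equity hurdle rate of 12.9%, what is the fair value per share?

€86.08

Two-stage DDM. Project D₁…D_3 at 0.2701, terminal growth 0.055, discount at r = 0.129.
D_1 = 4.5343
D_2 = 5.7590
D_3 = 7.3145
Terminal value at t=3: TV = D_4/(r−g) = 7.7167/(0.129−0.055) = 104.2804
P₀ = 4.5343/(1+0.129)^1 + 5.7590/(1+0.129)^2 + 7.3145/(1+0.129)^3 + 104.2804/(1+0.129)^3 = 86.0808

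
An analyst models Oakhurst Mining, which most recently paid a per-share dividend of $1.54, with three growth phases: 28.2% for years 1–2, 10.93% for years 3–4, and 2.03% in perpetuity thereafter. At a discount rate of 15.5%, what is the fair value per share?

$20.44

Three-stage DDM. Project D₁…D_4; terminal Gordon value at t=4 with g = 0.0203; discount at r = 0.155.
D_1 = 1.9743
D_2 = 2.5310
D_3 = 2.8077
D_4 = 3.1145
TV_4 = 3.1778/(0.155−0.0203) = 23.5915
P₀ = Σ Dₜ/(1+r)ᵗ + TV_4/(1+r)^4 = 20.4354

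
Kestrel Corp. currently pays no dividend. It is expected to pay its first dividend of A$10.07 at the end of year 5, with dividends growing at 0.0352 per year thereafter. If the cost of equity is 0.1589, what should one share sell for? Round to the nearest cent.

A$45.13

Deferred-dividend DDM. At t=4 the remaining stream is a growing perpetuity with first payment D_5 = 10.07.
V_4 = D_5/(r−g) = 10.07/(0.1589−0.0352) = 81.4066
P₀ = V_4/(1+r)^4 = 81.4066/(1+0.1589)^4 = 45.1311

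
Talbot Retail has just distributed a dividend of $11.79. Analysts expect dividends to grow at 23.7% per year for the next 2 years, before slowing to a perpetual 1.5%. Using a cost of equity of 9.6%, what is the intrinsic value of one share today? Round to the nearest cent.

$216.52

Two-stage DDM. Project D₁…D_2 at 0.237, terminal growth 0.015, discount at r = 0.096.
D_1 = 14.5842
D_2 = 18.0407
Terminal value at t=2: TV = D_3/(r−g) = 18.3113/(0.096−0.015) = 226.0655
P₀ = 14.5842/(1+0.096)^1 + 18.0407/(1+0.096)^2 + 226.0655/(1+0.096)^2 = 216.5227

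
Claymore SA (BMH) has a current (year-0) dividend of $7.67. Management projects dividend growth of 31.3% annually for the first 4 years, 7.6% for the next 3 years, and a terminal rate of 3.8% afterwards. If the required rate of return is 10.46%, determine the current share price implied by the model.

$312.33

Three-stage DDM. Project D₁…D_7; terminal Gordon value at t=7 with g = 0.038; discount at r = 0.1046.
D_1 = 10.0707
D_2 = 13.2228
D_3 = 17.3616
D_4 = 22.7958
D_5 = 24.5282
D_6 = 26.3924
D_7 = 28.3982
TV_7 = 29.4773/(0.1046−0.038) = 442.6029
P₀ = Σ Dₜ/(1+r)ᵗ + TV_7/(1+r)^7 = 312.3328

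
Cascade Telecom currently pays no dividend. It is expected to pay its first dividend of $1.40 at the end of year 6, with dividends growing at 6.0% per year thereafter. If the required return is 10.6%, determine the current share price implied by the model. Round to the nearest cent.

$18.39

Deferred-dividend DDM. At t=5 the remaining stream is a growing perpetuity with first payment D_6 = 1.40.
V_5 = D_6/(r−g) = 1.40/(0.106−0.06) = 30.4348
P₀ = V_5/(1+r)^5 = 30.4348/(1+0.106)^5 = 18.3905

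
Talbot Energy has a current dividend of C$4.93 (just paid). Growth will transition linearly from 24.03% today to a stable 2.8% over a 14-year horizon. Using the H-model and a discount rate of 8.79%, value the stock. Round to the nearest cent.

C$206.92

H-model: P₀ = D₀[(1+g_L) + H(g_S−g_L)]/(r−g_L), with H = 14/2 = 7.
P₀ = 4.93 × [(1+0.028) + 7×(0.2403−0.028)] / (0.0879−0.028)
   = 4.93 × 2.5141 / 0.0599 = 206.9201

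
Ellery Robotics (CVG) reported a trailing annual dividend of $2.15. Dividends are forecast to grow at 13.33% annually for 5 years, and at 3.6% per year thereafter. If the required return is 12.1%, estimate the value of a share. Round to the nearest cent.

$38.78

Two-stage DDM. Project D₁…D_5 at 0.1333, terminal growth 0.036, discount at r = 0.121.
D_1 = 2.4366
D_2 = 2.7614
D_3 = 3.1295
D_4 = 3.5466
D_5 = 4.0194
Terminal value at t=5: TV = D_6/(r−g) = 4.1641/(0.121−0.036) = 48.9896
P₀ = 2.4366/(1+0.121)^1 + 2.7614/(1+0.121)^2 + 3.1295/(1+0.121)^3 + 3.5466/(1+0.121)^4 + 4.0194/(1+0.121)^5 + 48.9896/(1+0.121)^5 = 38.7833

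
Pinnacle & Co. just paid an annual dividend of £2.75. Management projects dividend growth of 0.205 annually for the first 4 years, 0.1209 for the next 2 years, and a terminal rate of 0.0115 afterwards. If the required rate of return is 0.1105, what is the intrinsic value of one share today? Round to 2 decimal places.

£60.97

Three-stage DDM. Project D₁…D_6; terminal Gordon value at t=6 with g = 0.0115; discount at r = 0.1105.
D_1 = 3.3138
D_2 = 3.9931
D_3 = 4.8116
D_4 = 5.7980
D_5 = 6.4990
D_6 = 7.2847
TV_6 = 7.3685/(0.1105−0.0115) = 74.4295
P₀ = Σ Dₜ/(1+r)ᵗ + TV_6/(1+r)^6 = 60.9660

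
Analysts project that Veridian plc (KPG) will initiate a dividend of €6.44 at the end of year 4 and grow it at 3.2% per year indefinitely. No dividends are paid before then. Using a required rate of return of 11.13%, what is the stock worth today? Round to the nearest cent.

€59.17

Deferred-dividend DDM. At t=3 the remaining stream is a growing perpetuity with first payment D_4 = 6.44.
V_3 = D_4/(r−g) = 6.44/(0.1113−0.032) = 81.2106
P₀ = V_3/(1+r)^3 = 81.2106/(1+0.1113)^3 = 59.1723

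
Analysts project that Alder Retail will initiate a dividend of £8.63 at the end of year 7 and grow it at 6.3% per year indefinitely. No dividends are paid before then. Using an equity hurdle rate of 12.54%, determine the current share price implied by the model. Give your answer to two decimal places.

Deferred-dividend DDM. At t=6 the remaining stream is a growing perpetuity with first payment D_7 = 8.63.
V_6 = D_7/(r−g) = 8.63/(0.1254−0.063) = 138.3013
P₀ = V_6/(1+r)^6 = 138.3013/(1+0.1254)^6 = 68.0745

£68.07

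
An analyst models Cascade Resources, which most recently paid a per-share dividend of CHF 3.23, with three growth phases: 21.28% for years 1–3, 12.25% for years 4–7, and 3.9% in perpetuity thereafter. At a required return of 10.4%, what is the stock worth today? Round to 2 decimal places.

CHF 102.74

Three-stage DDM. Project D₁…D_7; terminal Gordon value at t=7 with g = 0.039; discount at r = 0.104.
D_1 = 3.9173
D_2 = 4.7510
D_3 = 5.7620
D_4 = 6.4678
D_5 = 7.2601
D_6 = 8.1495
D_7 = 9.1478
TV_7 = 9.5045/(0.104−0.039) = 146.2237
P₀ = Σ Dₜ/(1+r)ᵗ + TV_7/(1+r)^7 = 102.7402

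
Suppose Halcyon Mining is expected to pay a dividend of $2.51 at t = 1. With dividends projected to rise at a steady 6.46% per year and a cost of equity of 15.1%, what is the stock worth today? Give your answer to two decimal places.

Gordon growth model: P₀ = D₁/(r − g), with D₁ = 2.51 given directly.
P₀ = 2.5100 / (0.151 − 0.0646) = 2.5100 / 0.0864 = 29.0509

$29.05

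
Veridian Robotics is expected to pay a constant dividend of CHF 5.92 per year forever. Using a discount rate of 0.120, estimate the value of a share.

Zero-growth DDM (perpetuity): P₀ = D/r = 5.92 / 0.12 = 49.3333

CHF 49.33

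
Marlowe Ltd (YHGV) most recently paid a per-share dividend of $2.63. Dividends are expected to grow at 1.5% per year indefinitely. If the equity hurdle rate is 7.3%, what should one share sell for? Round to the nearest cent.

Gordon growth model: P₀ = D₁/(r − g). D₁ = 2.63 × (1 + 0.015) = 2.6694.
P₀ = 2.6694 / (0.073 − 0.015) = 2.6694 / 0.058 = 46.0250

$46.02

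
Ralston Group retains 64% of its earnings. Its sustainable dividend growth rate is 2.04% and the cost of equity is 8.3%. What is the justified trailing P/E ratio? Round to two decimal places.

5.87

Payout ratio b = 1 − 0.64 = 0.36.
Justified trailing P/E = b(1+g)/(r−g) = 0.36×(1+0.0204)/(0.083−0.0204) = 5.8681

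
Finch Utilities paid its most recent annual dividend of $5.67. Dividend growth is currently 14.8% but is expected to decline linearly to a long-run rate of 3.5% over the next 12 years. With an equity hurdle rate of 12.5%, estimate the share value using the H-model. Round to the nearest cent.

$107.92

H-model: P₀ = D₀[(1+g_L) + H(g_S−g_L)]/(r−g_L), with H = 12/2 = 6.
P₀ = 5.67 × [(1+0.035) + 6×(0.148−0.035)] / (0.125−0.035)
   = 5.67 × 1.7130 / 0.09 = 107.9190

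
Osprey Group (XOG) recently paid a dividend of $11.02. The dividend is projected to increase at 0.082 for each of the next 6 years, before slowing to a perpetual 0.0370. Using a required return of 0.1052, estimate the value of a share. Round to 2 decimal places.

$208.96

Two-stage DDM. Project D₁…D_6 at 0.082, terminal growth 0.037, discount at r = 0.1052.
D_1 = 11.9236
D_2 = 12.9014
D_3 = 13.9593
D_4 = 15.1040
D_5 = 16.3425
D_6 = 17.6826
Terminal value at t=6: TV = D_7/(r−g) = 18.3368/(0.1052−0.037) = 268.8683
P₀ = 11.9236/(1+0.1052)^1 + 12.9014/(1+0.1052)^2 + 13.9593/(1+0.1052)^3 + 15.1040/(1+0.1052)^4 + 16.3425/(1+0.1052)^5 + 17.6826/(1+0.1052)^6 + 268.8683/(1+0.1052)^6 = 208.9633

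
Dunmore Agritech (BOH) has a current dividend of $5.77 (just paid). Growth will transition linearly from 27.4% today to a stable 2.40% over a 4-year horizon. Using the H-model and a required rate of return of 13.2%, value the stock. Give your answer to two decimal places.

H-model: P₀ = D₀[(1+g_L) + H(g_S−g_L)]/(r−g_L), with H = 4/2 = 2.
P₀ = 5.77 × [(1+0.024) + 2×(0.274−0.024)] / (0.132−0.024)
   = 5.77 × 1.5240 / 0.108 = 81.4211

$81.42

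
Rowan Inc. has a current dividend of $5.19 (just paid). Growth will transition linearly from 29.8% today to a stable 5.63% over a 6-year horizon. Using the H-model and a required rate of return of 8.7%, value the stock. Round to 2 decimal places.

$301.16

H-model: P₀ = D₀[(1+g_L) + H(g_S−g_L)]/(r−g_L), with H = 6/2 = 3.
P₀ = 5.19 × [(1+0.0563) + 3×(0.298−0.0563)] / (0.087−0.0563)
   = 5.19 × 1.7814 / 0.0307 = 301.1552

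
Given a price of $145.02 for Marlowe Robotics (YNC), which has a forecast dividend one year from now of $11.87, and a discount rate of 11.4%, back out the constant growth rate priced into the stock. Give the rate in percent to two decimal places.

3.21%

From P₀ = D₁/(r − g), the implied growth is g = r − D₁/P₀.
g = 0.114 − 11.87/145.02 = 0.114 − 0.08185 = 0.03215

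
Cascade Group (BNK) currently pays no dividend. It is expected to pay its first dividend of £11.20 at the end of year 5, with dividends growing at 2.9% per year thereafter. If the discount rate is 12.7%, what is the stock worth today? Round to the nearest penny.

£70.84

Deferred-dividend DDM. At t=4 the remaining stream is a growing perpetuity with first payment D_5 = 11.20.
V_4 = D_5/(r−g) = 11.20/(0.127−0.029) = 114.2857
P₀ = V_4/(1+r)^4 = 114.2857/(1+0.127)^4 = 70.8429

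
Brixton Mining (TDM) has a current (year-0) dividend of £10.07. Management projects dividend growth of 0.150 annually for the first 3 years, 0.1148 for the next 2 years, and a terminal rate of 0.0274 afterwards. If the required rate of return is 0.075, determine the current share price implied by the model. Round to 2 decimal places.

Three-stage DDM. Project D₁…D_5; terminal Gordon value at t=5 with g = 0.0274; discount at r = 0.075.
D_1 = 11.5805
D_2 = 13.3176
D_3 = 15.3152
D_4 = 17.0734
D_5 = 19.0334
TV_5 = 19.5549/(0.075−0.0274) = 410.8181
P₀ = Σ Dₜ/(1+r)ᵗ + TV_5/(1+r)^5 = 346.8262

£346.83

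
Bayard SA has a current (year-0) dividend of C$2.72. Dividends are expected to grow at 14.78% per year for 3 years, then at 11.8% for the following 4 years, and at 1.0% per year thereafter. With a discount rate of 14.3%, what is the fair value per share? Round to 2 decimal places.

C$37.80

Three-stage DDM. Project D₁…D_7; terminal Gordon value at t=7 with g = 0.01; discount at r = 0.143.
D_1 = 3.1220
D_2 = 3.5834
D_3 = 4.1131
D_4 = 4.5984
D_5 = 5.1410
D_6 = 5.7477
D_7 = 6.4259
TV_7 = 6.4902/(0.143−0.01) = 48.7983
P₀ = Σ Dₜ/(1+r)ᵗ + TV_7/(1+r)^7 = 37.8031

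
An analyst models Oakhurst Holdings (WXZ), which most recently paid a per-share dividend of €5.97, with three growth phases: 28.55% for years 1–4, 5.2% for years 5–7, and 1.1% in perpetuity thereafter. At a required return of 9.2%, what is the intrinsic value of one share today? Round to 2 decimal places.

€196.38

Three-stage DDM. Project D₁…D_7; terminal Gordon value at t=7 with g = 0.011; discount at r = 0.092.
D_1 = 7.6744
D_2 = 9.8655
D_3 = 12.6821
D_4 = 16.3028
D_5 = 17.1506
D_6 = 18.0424
D_7 = 18.9806
TV_7 = 19.1894/(0.092−0.011) = 236.9060
P₀ = Σ Dₜ/(1+r)ᵗ + TV_7/(1+r)^7 = 196.3845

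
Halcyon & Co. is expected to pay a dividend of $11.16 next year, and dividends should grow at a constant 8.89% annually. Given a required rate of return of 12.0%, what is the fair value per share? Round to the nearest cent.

$358.84

Gordon growth model: P₀ = D₁/(r − g), with D₁ = 11.16 given directly.
P₀ = 11.1600 / (0.12 − 0.0889) = 11.1600 / 0.0311 = 358.8424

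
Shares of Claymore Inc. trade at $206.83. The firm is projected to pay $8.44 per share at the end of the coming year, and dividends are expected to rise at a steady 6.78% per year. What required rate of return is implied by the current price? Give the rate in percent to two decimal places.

Rearranging the constant-growth DDM: r = D₁/P₀ + g.
r = 8.4400 / 206.83 + 0.0678 = 0.04081 + 0.0678 = 0.10861

10.86%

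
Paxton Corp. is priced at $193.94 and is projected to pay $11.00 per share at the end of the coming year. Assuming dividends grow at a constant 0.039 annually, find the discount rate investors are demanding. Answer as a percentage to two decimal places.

9.57%

Rearranging the constant-growth DDM: r = D₁/P₀ + g.
r = 11.0000 / 193.94 + 0.039 = 0.05672 + 0.039 = 0.09572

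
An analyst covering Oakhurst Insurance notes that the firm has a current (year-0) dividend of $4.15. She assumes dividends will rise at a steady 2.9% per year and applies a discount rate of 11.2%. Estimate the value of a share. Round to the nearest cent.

Gordon growth model: P₀ = D₁/(r − g). D₁ = 4.15 × (1 + 0.029) = 4.2703.
P₀ = 4.2703 / (0.112 − 0.029) = 4.2703 / 0.083 = 51.4500

$51.45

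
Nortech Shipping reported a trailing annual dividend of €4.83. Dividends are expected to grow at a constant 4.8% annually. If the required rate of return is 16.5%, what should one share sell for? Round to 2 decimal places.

€43.26

Gordon growth model: P₀ = D₁/(r − g). D₁ = 4.83 × (1 + 0.048) = 5.0618.
P₀ = 5.0618 / (0.165 − 0.048) = 5.0618 / 0.117 = 43.2636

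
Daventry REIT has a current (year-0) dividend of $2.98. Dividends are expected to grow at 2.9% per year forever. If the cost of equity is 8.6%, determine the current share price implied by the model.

$53.80

Gordon growth model: P₀ = D₁/(r − g). D₁ = 2.98 × (1 + 0.029) = 3.0664.
P₀ = 3.0664 / (0.086 − 0.029) = 3.0664 / 0.057 = 53.7968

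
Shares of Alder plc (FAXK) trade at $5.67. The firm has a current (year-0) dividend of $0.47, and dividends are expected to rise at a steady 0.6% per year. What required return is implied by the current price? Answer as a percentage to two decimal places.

8.94%

Rearranging the constant-growth DDM: r = D₁/P₀ + g.
D₁ = 0.47 × (1 + 0.006) = 0.4728.
r = 0.4728 / 5.67 + 0.006 = 0.08339 + 0.006 = 0.08939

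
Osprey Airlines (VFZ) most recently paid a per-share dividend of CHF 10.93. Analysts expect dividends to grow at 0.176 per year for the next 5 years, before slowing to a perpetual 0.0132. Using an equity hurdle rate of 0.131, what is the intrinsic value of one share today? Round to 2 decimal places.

Two-stage DDM. Project D₁…D_5 at 0.176, terminal growth 0.0132, discount at r = 0.131.
D_1 = 12.8537
D_2 = 15.1159
D_3 = 17.7763
D_4 = 20.9050
D_5 = 24.5842
Terminal value at t=5: TV = D_6/(r−g) = 24.9088/(0.131−0.0132) = 211.4495
P₀ = 12.8537/(1+0.131)^1 + 15.1159/(1+0.131)^2 + 17.7763/(1+0.131)^3 + 20.9050/(1+0.131)^4 + 24.5842/(1+0.131)^5 + 211.4495/(1+0.131)^5 = 175.7896

CHF 175.79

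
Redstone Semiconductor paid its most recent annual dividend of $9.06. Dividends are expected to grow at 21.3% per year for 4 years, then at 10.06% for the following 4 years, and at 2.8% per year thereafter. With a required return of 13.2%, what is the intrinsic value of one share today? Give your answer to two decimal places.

$193.27

Three-stage DDM. Project D₁…D_8; terminal Gordon value at t=8 with g = 0.028; discount at r = 0.132.
D_1 = 10.9898
D_2 = 13.3306
D_3 = 16.1700
D_4 = 19.6142
D_5 = 21.5874
D_6 = 23.7591
D_7 = 26.1493
D_8 = 28.7799
TV_8 = 29.5857/(0.132−0.028) = 284.4783
P₀ = Σ Dₜ/(1+r)ᵗ + TV_8/(1+r)^8 = 193.2670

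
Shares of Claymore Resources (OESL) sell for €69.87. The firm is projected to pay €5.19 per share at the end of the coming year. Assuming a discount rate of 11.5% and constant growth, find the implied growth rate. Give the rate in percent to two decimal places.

From P₀ = D₁/(r − g), the implied growth is g = r − D₁/P₀.
g = 0.115 − 5.19/69.87 = 0.115 − 0.07428 = 0.04072

4.07%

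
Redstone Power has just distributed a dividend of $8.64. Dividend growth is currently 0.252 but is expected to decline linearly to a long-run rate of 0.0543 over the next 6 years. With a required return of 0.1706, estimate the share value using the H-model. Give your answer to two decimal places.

$122.39

H-model: P₀ = D₀[(1+g_L) + H(g_S−g_L)]/(r−g_L), with H = 6/2 = 3.
P₀ = 8.64 × [(1+0.0543) + 3×(0.252−0.0543)] / (0.1706−0.0543)
   = 8.64 × 1.6474 / 0.1163 = 122.3864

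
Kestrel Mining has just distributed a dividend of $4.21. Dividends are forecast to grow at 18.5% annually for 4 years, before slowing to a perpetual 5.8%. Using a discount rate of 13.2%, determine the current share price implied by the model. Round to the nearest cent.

$91.19

Two-stage DDM. Project D₁…D_4 at 0.185, terminal growth 0.058, discount at r = 0.132.
D_1 = 4.9889
D_2 = 5.9118
D_3 = 7.0055
D_4 = 8.3015
Terminal value at t=4: TV = D_5/(r−g) = 8.7830/(0.132−0.058) = 118.6887
P₀ = 4.9889/(1+0.132)^1 + 5.9118/(1+0.132)^2 + 7.0055/(1+0.132)^3 + 8.3015/(1+0.132)^4 + 118.6887/(1+0.132)^4 = 91.1865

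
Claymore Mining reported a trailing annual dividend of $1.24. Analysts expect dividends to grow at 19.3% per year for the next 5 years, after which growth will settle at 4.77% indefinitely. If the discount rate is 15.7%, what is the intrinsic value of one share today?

$20.66

Two-stage DDM. Project D₁…D_5 at 0.193, terminal growth 0.0477, discount at r = 0.157.
D_1 = 1.4793
D_2 = 1.7648
D_3 = 2.1054
D_4 = 2.5118
D_5 = 2.9966
Terminal value at t=5: TV = D_6/(r−g) = 3.1395/(0.157−0.0477) = 28.7237
P₀ = 1.4793/(1+0.157)^1 + 1.7648/(1+0.157)^2 + 2.1054/(1+0.157)^3 + 2.5118/(1+0.157)^4 + 2.9966/(1+0.157)^5 + 28.7237/(1+0.157)^5 = 20.6573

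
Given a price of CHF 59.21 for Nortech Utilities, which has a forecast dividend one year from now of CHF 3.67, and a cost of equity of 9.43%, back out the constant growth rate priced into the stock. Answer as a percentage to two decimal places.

From P₀ = D₁/(r − g), the implied growth is g = r − D₁/P₀.
g = 0.0943 − 3.67/59.21 = 0.0943 − 0.06198 = 0.03232

3.23%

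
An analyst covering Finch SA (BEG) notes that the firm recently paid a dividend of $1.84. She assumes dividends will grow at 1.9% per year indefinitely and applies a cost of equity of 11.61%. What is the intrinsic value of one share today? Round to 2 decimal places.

Gordon growth model: P₀ = D₁/(r − g). D₁ = 1.84 × (1 + 0.019) = 1.8750.
P₀ = 1.8750 / (0.1161 − 0.019) = 1.8750 / 0.0971 = 19.3096

$19.31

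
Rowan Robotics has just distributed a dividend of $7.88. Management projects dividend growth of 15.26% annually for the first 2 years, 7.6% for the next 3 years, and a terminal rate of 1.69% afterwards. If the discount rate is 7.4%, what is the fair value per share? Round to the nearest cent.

Three-stage DDM. Project D₁…D_5; terminal Gordon value at t=5 with g = 0.0169; discount at r = 0.074.
D_1 = 9.0825
D_2 = 10.4685
D_3 = 11.2641
D_4 = 12.1201
D_5 = 13.0413
TV_5 = 13.2617/(0.074−0.0169) = 232.2536
P₀ = Σ Dₜ/(1+r)ᵗ + TV_5/(1+r)^5 = 207.3934

$207.39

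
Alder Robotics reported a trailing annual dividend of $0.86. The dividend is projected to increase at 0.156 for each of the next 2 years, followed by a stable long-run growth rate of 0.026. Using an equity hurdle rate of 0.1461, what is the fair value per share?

Two-stage DDM. Project D₁…D_2 at 0.156, terminal growth 0.026, discount at r = 0.1461.
D_1 = 0.9942
D_2 = 1.1492
Terminal value at t=2: TV = D_3/(r−g) = 1.1791/(0.1461−0.026) = 9.8179
P₀ = 0.9942/(1+0.1461)^1 + 1.1492/(1+0.1461)^2 + 9.8179/(1+0.1461)^2 = 9.2167

$9.22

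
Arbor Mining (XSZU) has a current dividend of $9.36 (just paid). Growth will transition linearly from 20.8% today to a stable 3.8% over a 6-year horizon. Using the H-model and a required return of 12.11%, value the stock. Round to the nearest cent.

H-model: P₀ = D₀[(1+g_L) + H(g_S−g_L)]/(r−g_L), with H = 6/2 = 3.
P₀ = 9.36 × [(1+0.038) + 3×(0.208−0.038)] / (0.1211−0.038)
   = 9.36 × 1.5480 / 0.0831 = 174.3596

$174.36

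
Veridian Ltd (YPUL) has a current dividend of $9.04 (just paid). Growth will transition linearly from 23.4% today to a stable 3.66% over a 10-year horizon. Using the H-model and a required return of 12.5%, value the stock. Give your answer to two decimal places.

$206.94

H-model: P₀ = D₀[(1+g_L) + H(g_S−g_L)]/(r−g_L), with H = 10/2 = 5.
P₀ = 9.04 × [(1+0.0366) + 5×(0.234−0.0366)] / (0.125−0.0366)
   = 9.04 × 2.0236 / 0.0884 = 206.9383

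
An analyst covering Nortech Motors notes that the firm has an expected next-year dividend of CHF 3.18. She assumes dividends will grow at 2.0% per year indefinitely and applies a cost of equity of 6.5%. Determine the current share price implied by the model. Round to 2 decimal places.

CHF 70.67

Gordon growth model: P₀ = D₁/(r − g), with D₁ = 3.18 given directly.
P₀ = 3.1800 / (0.065 − 0.02) = 3.1800 / 0.045 = 70.6667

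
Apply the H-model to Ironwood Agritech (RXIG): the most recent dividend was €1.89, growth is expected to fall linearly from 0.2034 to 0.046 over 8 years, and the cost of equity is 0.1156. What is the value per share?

€45.50

H-model: P₀ = D₀[(1+g_L) + H(g_S−g_L)]/(r−g_L), with H = 8/2 = 4.
P₀ = 1.89 × [(1+0.046) + 4×(0.2034−0.046)] / (0.1156−0.046)
   = 1.89 × 1.6756 / 0.0696 = 45.5012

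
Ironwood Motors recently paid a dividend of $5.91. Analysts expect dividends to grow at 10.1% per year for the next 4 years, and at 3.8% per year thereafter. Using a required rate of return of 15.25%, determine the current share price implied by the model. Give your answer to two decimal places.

$65.74

Two-stage DDM. Project D₁…D_4 at 0.101, terminal growth 0.038, discount at r = 0.1525.
D_1 = 6.5069
D_2 = 7.1641
D_3 = 7.8877
D_4 = 8.6843
Terminal value at t=4: TV = D_5/(r−g) = 9.0143/(0.1525−0.038) = 78.7279
P₀ = 6.5069/(1+0.1525)^1 + 7.1641/(1+0.1525)^2 + 7.8877/(1+0.1525)^3 + 8.6843/(1+0.1525)^4 + 78.7279/(1+0.1525)^4 = 65.7381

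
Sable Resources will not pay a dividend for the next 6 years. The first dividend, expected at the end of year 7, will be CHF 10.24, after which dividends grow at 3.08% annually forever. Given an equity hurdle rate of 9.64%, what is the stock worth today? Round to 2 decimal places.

CHF 89.86

Deferred-dividend DDM. At t=6 the remaining stream is a growing perpetuity with first payment D_7 = 10.24.
V_6 = D_7/(r−g) = 10.24/(0.0964−0.0308) = 156.0976
P₀ = V_6/(1+r)^6 = 156.0976/(1+0.0964)^6 = 89.8632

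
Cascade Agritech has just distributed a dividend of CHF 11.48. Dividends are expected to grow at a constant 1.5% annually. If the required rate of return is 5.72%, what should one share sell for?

CHF 276.12

Gordon growth model: P₀ = D₁/(r − g). D₁ = 11.48 × (1 + 0.015) = 11.6522.
P₀ = 11.6522 / (0.0572 − 0.015) = 11.6522 / 0.0422 = 276.1185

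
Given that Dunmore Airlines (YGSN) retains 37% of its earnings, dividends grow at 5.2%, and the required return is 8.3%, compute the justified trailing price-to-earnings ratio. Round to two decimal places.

21.38

Payout ratio b = 1 − 0.37 = 0.63.
Justified trailing P/E = b(1+g)/(r−g) = 0.63×(1+0.052)/(0.083−0.052) = 21.3794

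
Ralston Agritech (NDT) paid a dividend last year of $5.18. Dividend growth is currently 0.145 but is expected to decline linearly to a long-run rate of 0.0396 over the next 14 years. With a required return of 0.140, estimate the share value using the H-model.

H-model: P₀ = D₀[(1+g_L) + H(g_S−g_L)]/(r−g_L), with H = 14/2 = 7.
P₀ = 5.18 × [(1+0.0396) + 7×(0.145−0.0396)] / (0.14−0.0396)
   = 5.18 × 1.7774 / 0.1004 = 91.7025

$91.70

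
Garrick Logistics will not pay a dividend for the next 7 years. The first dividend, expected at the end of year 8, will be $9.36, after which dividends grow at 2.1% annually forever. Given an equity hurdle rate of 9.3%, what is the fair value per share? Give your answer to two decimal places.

$69.76

Deferred-dividend DDM. At t=7 the remaining stream is a growing perpetuity with first payment D_8 = 9.36.
V_7 = D_8/(r−g) = 9.36/(0.093−0.021) = 130.0000
P₀ = V_7/(1+r)^7 = 130.0000/(1+0.093)^7 = 69.7593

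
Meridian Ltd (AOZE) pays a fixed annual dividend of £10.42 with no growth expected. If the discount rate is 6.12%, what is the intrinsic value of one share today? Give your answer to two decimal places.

£170.26

Zero-growth DDM (perpetuity): P₀ = D/r = 10.42 / 0.0612 = 170.2614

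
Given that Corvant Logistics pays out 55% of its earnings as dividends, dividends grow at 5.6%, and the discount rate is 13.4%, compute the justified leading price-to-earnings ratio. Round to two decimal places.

Justified leading P/E = b/(r−g) = 0.55/(0.134−0.056) = 7.0513

7.05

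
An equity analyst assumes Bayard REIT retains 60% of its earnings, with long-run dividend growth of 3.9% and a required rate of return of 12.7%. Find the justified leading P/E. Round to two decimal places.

4.55

Payout ratio b = 1 − 0.60 = 0.40.
Justified leading P/E = b/(r−g) = 0.40/(0.127−0.039) = 4.5455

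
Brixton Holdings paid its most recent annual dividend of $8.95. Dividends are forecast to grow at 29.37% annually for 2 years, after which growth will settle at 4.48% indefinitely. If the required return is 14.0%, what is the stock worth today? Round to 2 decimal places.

Two-stage DDM. Project D₁…D_2 at 0.2937, terminal growth 0.0448, discount at r = 0.14.
D_1 = 11.5786
D_2 = 14.9793
Terminal value at t=2: TV = D_3/(r−g) = 15.6503/(0.14−0.0448) = 164.3942
P₀ = 11.5786/(1+0.14)^1 + 14.9793/(1+0.14)^2 + 164.3942/(1+0.14)^2 = 148.1787

$148.18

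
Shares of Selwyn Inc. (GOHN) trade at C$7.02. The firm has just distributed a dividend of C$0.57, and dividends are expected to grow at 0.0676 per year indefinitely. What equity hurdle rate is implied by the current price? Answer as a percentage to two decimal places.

Rearranging the constant-growth DDM: r = D₁/P₀ + g.
D₁ = 0.57 × (1 + 0.0676) = 0.6085.
r = 0.6085 / 7.02 + 0.0676 = 0.08669 + 0.0676 = 0.15429

15.43%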